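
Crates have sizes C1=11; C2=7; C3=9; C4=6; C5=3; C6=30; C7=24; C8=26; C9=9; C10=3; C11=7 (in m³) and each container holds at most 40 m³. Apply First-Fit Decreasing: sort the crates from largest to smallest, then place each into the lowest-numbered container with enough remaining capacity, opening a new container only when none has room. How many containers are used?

Sorted descending: 30, 26, 24, 11, 9, 9, 7, 7, 6, 3, 3.
container 1: place 30 m³, 10 m³ left
container 2: place 26 m³, 14 m³ left
container 3: place 24 m³, 16 m³ left
container 2: place 11 m³, 3 m³ left
container 1: place 9 m³, 1 m³ left
container 3: place 9 m³, 7 m³ left
container 3: place 7 m³, 0 m³ left
container 4: place 7 m³, 33 m³ left
container 4: place 6 m³, 27 m³ left
container 2: place 3 m³, 0 m³ left
container 4: place 3 m³, 24 m³ left
Final containers: [30,9] [26,11,3] [24,9,7] [7,6,3].

4 containers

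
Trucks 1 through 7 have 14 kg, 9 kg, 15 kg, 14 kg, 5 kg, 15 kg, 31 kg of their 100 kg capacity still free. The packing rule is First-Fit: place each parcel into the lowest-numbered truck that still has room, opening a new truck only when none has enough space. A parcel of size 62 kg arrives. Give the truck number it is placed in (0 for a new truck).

No truck has ≥ 62 kg free, so a new truck is opened.

0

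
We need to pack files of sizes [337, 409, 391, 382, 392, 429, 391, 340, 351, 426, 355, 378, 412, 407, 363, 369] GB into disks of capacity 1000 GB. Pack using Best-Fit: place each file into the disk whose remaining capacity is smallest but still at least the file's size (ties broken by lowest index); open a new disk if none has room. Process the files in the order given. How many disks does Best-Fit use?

8

337 GB → disk 1 (remaining 663 GB)
409 GB → disk 1 (remaining 254 GB)
391 GB → disk 2 (remaining 609 GB)
382 GB → disk 2 (remaining 227 GB)
392 GB → disk 3 (remaining 608 GB)
429 GB → disk 3 (remaining 179 GB)
391 GB → disk 4 (remaining 609 GB)
340 GB → disk 4 (remaining 269 GB)
351 GB → disk 5 (remaining 649 GB)
426 GB → disk 5 (remaining 223 GB)
355 GB → disk 6 (remaining 645 GB)
378 GB → disk 6 (remaining 267 GB)
412 GB → disk 7 (remaining 588 GB)
407 GB → disk 7 (remaining 181 GB)
363 GB → disk 8 (remaining 637 GB)
369 GB → disk 8 (remaining 268 GB)
Final disks: [337,409] [391,382] [392,429] [391,340] [351,426] [355,378] [412,407] [363,369].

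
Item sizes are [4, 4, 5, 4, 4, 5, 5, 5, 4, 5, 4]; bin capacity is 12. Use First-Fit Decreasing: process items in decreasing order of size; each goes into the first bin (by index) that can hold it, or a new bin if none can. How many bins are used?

5 bins

Sorted descending: 5, 5, 5, 5, 5, 4, 4, 4, 4, 4, 4.
5 → bin 1 (remaining 7)
5 → bin 1 (remaining 2)
5 → bin 2 (remaining 7)
5 → bin 2 (remaining 2)
5 → bin 3 (remaining 7)
4 → bin 3 (remaining 3)
4 → bin 4 (remaining 8)
4 → bin 4 (remaining 4)
4 → bin 4 (remaining 0)
4 → bin 5 (remaining 8)
4 → bin 5 (remaining 4)
Final bins: [5,5] [5,5] [5,4] [4,4,4] [4,4].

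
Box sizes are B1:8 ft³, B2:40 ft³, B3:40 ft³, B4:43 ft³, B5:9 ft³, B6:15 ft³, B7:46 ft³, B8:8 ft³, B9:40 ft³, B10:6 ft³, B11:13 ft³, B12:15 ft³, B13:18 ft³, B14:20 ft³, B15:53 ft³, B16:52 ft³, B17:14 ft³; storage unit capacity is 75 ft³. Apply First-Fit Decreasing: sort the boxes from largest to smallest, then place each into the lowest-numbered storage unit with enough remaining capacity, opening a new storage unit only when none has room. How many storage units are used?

Sorted descending: 53, 52, 46, 43, 40, 40, 40, 20, 18, 15, 15, 14, 13, 9, 8, 8, 6.
53 ft³ → storage unit 1 (remaining 22 ft³)
52 ft³ → storage unit 2 (remaining 23 ft³)
46 ft³ → storage unit 3 (remaining 29 ft³)
43 ft³ → storage unit 4 (remaining 32 ft³)
40 ft³ → storage unit 5 (remaining 35 ft³)
40 ft³ → storage unit 6 (remaining 35 ft³)
40 ft³ → storage unit 7 (remaining 35 ft³)
20 ft³ → storage unit 1 (remaining 2 ft³)
18 ft³ → storage unit 2 (remaining 5 ft³)
15 ft³ → storage unit 3 (remaining 14 ft³)
15 ft³ → storage unit 4 (remaining 17 ft³)
14 ft³ → storage unit 3 (remaining 0 ft³)
13 ft³ → storage unit 4 (remaining 4 ft³)
9 ft³ → storage unit 5 (remaining 26 ft³)
8 ft³ → storage unit 5 (remaining 18 ft³)
8 ft³ → storage unit 5 (remaining 10 ft³)
6 ft³ → storage unit 5 (remaining 4 ft³)

7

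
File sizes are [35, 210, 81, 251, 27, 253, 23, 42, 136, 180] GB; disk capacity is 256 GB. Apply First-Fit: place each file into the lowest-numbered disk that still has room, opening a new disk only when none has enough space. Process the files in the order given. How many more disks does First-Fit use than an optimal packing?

First-Fit: [35,210] [81,27,23,42] [251] [253] [136] [180] → 6 disks.
Total size 1238 GB; any packing needs at least ⌈1238/256⌉ = 5 disks.
An optimal packing achieves that bound: [253] [251] [210,42] [180,35,27] [136,81,23] → 5 disks.
Excess: 6 − 5 = 1.

1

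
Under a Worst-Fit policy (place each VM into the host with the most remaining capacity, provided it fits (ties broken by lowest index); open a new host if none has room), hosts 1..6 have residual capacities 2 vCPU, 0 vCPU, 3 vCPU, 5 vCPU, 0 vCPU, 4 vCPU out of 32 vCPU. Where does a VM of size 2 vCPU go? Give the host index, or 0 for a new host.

4

Hosts with room: host 1 (2 vCPU), host 3 (3 vCPU), host 4 (5 vCPU), host 6 (4 vCPU).
Most room is host 4 with 5 vCPU free.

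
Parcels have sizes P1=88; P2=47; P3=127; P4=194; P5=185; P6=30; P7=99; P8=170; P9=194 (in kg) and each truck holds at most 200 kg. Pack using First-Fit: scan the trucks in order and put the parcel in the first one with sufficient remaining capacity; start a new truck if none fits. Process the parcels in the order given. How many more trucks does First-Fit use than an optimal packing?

1

First-Fit: [88,47,30] [127] [194] [185] [99] [170] [194] → 7 trucks.
Total size 1134 kg; any packing needs at least ⌈1134/200⌉ = 6 trucks.
An optimal packing achieves that bound: [194] [194] [185] [170,30] [127,47] [99,88] → 6 trucks.
Excess: 7 − 6 = 1.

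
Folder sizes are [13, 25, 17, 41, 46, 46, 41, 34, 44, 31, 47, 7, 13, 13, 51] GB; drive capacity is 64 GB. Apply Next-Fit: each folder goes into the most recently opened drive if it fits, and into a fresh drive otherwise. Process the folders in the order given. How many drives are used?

11

drive 1: place 13 GB, 51 GB left
drive 1: place 25 GB, 26 GB left
drive 1: place 17 GB, 9 GB left
drive 2: place 41 GB, 23 GB left
drive 3: place 46 GB, 18 GB left
drive 4: place 46 GB, 18 GB left
drive 5: place 41 GB, 23 GB left
drive 6: place 34 GB, 30 GB left
drive 7: place 44 GB, 20 GB left
drive 8: place 31 GB, 33 GB left
drive 9: place 47 GB, 17 GB left
drive 9: place 7 GB, 10 GB left
drive 10: place 13 GB, 51 GB left
drive 10: place 13 GB, 38 GB left
drive 11: place 51 GB, 13 GB left
Final drives: [13,25,17] [41] [46] [46] [41] [34] [44] [31] [47,7] [13,13] [51].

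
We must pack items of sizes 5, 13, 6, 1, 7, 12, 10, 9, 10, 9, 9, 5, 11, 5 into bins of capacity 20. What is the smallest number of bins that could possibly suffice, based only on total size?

Total size = 5 + 13 + 6 + 1 + 7 + 12 + 10 + 9 + 10 + 9 + 9 + 5 + 11 + 5 = 112.
⌈112 / 20⌉ = 6.

6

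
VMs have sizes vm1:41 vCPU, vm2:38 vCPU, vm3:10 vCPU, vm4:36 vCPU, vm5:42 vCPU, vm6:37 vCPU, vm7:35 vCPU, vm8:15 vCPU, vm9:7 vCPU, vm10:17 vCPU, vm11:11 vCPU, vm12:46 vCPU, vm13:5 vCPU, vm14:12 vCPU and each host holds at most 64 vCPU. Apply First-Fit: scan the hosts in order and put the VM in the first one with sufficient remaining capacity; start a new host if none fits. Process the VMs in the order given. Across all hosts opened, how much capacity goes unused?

host 1: place vm1 (41 vCPU), 23 vCPU left
host 2: place vm2 (38 vCPU), 26 vCPU left
host 1: place vm3 (10 vCPU), 13 vCPU left
host 3: place vm4 (36 vCPU), 28 vCPU left
host 4: place vm5 (42 vCPU), 22 vCPU left
host 5: place vm6 (37 vCPU), 27 vCPU left
host 6: place vm7 (35 vCPU), 29 vCPU left
host 2: place vm8 (15 vCPU), 11 vCPU left
host 1: place vm9 (7 vCPU), 6 vCPU left
host 3: place vm10 (17 vCPU), 11 vCPU left
host 2: place vm11 (11 vCPU), 0 vCPU left
host 7: place vm12 (46 vCPU), 18 vCPU left
host 1: place vm13 (5 vCPU), 1 vCPU left
host 4: place vm14 (12 vCPU), 10 vCPU left
7 hosts × 64 vCPU = 448 vCPU; used 352 vCPU; unused 96 vCPU.

96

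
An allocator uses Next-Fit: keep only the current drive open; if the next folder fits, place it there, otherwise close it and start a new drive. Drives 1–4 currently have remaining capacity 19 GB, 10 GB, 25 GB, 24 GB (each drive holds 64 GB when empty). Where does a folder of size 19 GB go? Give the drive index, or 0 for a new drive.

Next-Fit only looks at drive 4, which has 24 GB free.
19 GB fits there.

4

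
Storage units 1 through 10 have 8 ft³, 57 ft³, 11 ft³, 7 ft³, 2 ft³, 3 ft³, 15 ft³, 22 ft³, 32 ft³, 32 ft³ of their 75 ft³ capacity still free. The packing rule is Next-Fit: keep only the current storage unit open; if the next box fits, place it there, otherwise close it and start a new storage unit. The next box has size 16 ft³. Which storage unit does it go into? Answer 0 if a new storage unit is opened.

10

Next-Fit only looks at storage unit 10, which has 32 ft³ free.
16 ft³ fits there.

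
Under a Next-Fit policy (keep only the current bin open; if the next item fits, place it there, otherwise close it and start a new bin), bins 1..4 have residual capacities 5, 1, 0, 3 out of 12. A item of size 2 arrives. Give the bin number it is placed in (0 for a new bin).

4

Next-Fit only looks at bin 4, which has 3 free.
2 fits there.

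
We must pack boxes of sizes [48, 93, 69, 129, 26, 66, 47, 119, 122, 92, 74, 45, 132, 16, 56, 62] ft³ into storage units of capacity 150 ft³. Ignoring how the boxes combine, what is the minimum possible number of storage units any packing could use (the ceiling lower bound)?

8

Total size = 48 + 93 + 69 + 129 + 26 + 66 + 47 + 119 + 122 + 92 + 74 + 45 + 132 + 16 + 56 + 62 = 1196 ft³.
⌈1196 / 150⌉ = 8.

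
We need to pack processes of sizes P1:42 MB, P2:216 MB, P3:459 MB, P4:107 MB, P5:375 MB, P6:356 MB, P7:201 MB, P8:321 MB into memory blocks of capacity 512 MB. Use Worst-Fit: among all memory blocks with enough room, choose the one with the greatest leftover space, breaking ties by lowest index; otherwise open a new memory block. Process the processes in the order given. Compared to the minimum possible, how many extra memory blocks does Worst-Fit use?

1

Worst-Fit: [42,216,107] [459] [375] [356] [201] [321] → 6 memory blocks.
Total size 2077 MB; any packing needs at least ⌈2077/512⌉ = 5 memory blocks.
An optimal packing achieves that bound: [459,42] [375,107] [356] [321] [216,201] → 5 memory blocks.
Excess: 6 − 5 = 1.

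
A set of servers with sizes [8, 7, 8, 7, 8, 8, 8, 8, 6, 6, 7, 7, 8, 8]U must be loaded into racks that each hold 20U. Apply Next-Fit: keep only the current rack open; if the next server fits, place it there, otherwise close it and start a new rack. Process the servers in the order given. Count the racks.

7

rack 1: place 8U, 12U left
rack 1: place 7U, 5U left
rack 2: place 8U, 12U left
rack 2: place 7U, 5U left
rack 3: place 8U, 12U left
rack 3: place 8U, 4U left
rack 4: place 8U, 12U left
rack 4: place 8U, 4U left
rack 5: place 6U, 14U left
rack 5: place 6U, 8U left
rack 5: place 7U, 1U left
rack 6: place 7U, 13U left
rack 6: place 8U, 5U left
rack 7: place 8U, 12U left
Final racks: [8,7] [8,7] [8,8] [8,8] [6,6,7] [7,8] [8].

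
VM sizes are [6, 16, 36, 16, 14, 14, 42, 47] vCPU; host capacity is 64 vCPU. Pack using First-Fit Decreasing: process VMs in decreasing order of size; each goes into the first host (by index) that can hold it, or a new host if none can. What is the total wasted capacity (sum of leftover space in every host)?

Sorted descending: 47, 42, 36, 16, 16, 14, 14, 6.
host 1: place 47 vCPU, 17 vCPU left
host 2: place 42 vCPU, 22 vCPU left
host 3: place 36 vCPU, 28 vCPU left
host 1: place 16 vCPU, 1 vCPU left
host 2: place 16 vCPU, 6 vCPU left
host 3: place 14 vCPU, 14 vCPU left
host 3: place 14 vCPU, 0 vCPU left
host 2: place 6 vCPU, 0 vCPU left
3 hosts × 64 vCPU = 192 vCPU; used 191 vCPU; unused 1 vCPU.

1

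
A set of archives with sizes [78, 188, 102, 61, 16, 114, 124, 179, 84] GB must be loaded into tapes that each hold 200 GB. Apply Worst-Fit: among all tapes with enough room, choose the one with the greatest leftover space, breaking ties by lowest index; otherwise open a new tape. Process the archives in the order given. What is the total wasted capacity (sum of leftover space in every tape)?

254

Put 78 GB in tape 1; 122 GB remain.
Put 188 GB in tape 2; 12 GB remain.
Put 102 GB in tape 1; 20 GB remain.
Put 61 GB in tape 3; 139 GB remain.
Put 16 GB in tape 3; 123 GB remain.
Put 114 GB in tape 3; 9 GB remain.
Put 124 GB in tape 4; 76 GB remain.
Put 179 GB in tape 5; 21 GB remain.
Put 84 GB in tape 6; 116 GB remain.
6 tapes × 200 GB = 1200 GB; used 946 GB; unused 254 GB.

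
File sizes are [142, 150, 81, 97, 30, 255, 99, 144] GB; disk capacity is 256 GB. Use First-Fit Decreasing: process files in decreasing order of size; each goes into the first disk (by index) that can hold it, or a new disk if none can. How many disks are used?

4

Sorted descending: 255, 150, 144, 142, 99, 97, 81, 30.
disk 1: place 255 GB, 1 GB left
disk 2: place 150 GB, 106 GB left
disk 3: place 144 GB, 112 GB left
disk 4: place 142 GB, 114 GB left
disk 2: place 99 GB, 7 GB left
disk 3: place 97 GB, 15 GB left
disk 4: place 81 GB, 33 GB left
disk 4: place 30 GB, 3 GB left
Final disks: [255] [150,99] [144,97] [142,81,30].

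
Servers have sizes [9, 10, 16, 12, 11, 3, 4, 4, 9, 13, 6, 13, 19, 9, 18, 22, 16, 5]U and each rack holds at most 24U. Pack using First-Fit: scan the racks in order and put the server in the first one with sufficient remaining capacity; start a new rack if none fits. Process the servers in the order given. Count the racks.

Put 9U in rack 1; 15U remain.
Put 10U in rack 1; 5U remain.
Put 16U in rack 2; 8U remain.
Put 12U in rack 3; 12U remain.
Put 11U in rack 3; 1U remain.
Put 3U in rack 1; 2U remain.
Put 4U in rack 2; 4U remain.
Put 4U in rack 2; 0U remain.
Put 9U in rack 4; 15U remain.
Put 13U in rack 4; 2U remain.
Put 6U in rack 5; 18U remain.
Put 13U in rack 5; 5U remain.
Put 19U in rack 6; 5U remain.
Put 9U in rack 7; 15U remain.
Put 18U in rack 8; 6U remain.
Put 22U in rack 9; 2U remain.
Put 16U in rack 10; 8U remain.
Put 5U in rack 5; 0U remain.

10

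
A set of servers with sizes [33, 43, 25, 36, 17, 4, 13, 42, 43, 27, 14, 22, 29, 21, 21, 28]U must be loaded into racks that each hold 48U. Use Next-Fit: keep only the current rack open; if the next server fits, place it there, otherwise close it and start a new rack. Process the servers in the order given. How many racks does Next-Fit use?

33U → rack 1 (remaining 15U)
43U → rack 2 (remaining 5U)
25U → rack 3 (remaining 23U)
36U → rack 4 (remaining 12U)
17U → rack 5 (remaining 31U)
4U → rack 5 (remaining 27U)
13U → rack 5 (remaining 14U)
42U → rack 6 (remaining 6U)
43U → rack 7 (remaining 5U)
27U → rack 8 (remaining 21U)
14U → rack 8 (remaining 7U)
22U → rack 9 (remaining 26U)
29U → rack 10 (remaining 19U)
21U → rack 11 (remaining 27U)
21U → rack 11 (remaining 6U)
28U → rack 12 (remaining 20U)

12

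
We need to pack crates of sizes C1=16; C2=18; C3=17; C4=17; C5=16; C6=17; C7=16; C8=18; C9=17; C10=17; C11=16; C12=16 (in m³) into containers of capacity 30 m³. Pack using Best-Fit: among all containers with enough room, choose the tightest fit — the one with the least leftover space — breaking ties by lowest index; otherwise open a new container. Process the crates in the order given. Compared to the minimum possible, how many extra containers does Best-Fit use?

0

Best-Fit: [16] [18] [17] [17] [16] [17] [16] [18] [17] [17] [16] [16] → 12 containers.
12 crates exceed 15 m³ (half the capacity), and no two of those can share a container, so at least 12 containers are needed.
So 12 is already optimal.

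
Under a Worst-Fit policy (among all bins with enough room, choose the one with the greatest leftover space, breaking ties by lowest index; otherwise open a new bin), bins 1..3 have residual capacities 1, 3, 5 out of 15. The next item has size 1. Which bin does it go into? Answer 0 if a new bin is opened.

Bins with room: bin 1 (1), bin 2 (3), bin 3 (5).
Most room is bin 3 with 5 free.

3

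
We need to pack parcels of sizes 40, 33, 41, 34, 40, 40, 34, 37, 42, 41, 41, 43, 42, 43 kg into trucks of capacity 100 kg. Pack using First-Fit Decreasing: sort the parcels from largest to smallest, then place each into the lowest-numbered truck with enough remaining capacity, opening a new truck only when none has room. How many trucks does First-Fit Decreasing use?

Sorted descending: 43, 43, 42, 42, 41, 41, 41, 40, 40, 40, 37, 34, 34, 33.
truck 1: place 43 kg, 57 kg left
truck 1: place 43 kg, 14 kg left
truck 2: place 42 kg, 58 kg left
truck 2: place 42 kg, 16 kg left
truck 3: place 41 kg, 59 kg left
truck 3: place 41 kg, 18 kg left
truck 4: place 41 kg, 59 kg left
truck 4: place 40 kg, 19 kg left
truck 5: place 40 kg, 60 kg left
truck 5: place 40 kg, 20 kg left
truck 6: place 37 kg, 63 kg left
truck 6: place 34 kg, 29 kg left
truck 7: place 34 kg, 66 kg left
truck 7: place 33 kg, 33 kg left
Final trucks: [43,43] [42,42] [41,41] [41,40] [40,40] [37,34] [34,33].

7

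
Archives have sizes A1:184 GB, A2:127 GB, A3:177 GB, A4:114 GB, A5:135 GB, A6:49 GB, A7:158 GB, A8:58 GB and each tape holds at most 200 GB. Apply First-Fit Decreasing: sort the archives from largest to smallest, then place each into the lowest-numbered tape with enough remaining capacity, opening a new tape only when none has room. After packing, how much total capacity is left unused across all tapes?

Sorted descending: 184, 177, 158, 135, 127, 114, 58, 49.
tape 1: place 184 GB, 16 GB left
tape 2: place 177 GB, 23 GB left
tape 3: place 158 GB, 42 GB left
tape 4: place 135 GB, 65 GB left
tape 5: place 127 GB, 73 GB left
tape 6: place 114 GB, 86 GB left
tape 4: place 58 GB, 7 GB left
tape 5: place 49 GB, 24 GB left
6 tapes × 200 GB = 1200 GB; used 1002 GB; unused 198 GB.

198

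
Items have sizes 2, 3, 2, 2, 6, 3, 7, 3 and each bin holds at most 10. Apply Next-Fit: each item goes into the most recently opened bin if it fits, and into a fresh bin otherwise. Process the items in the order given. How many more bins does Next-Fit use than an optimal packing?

Next-Fit: [2,3,2,2] [6,3] [7,3] → 3 bins.
Total size 28; any packing needs at least ⌈28/10⌉ = 3 bins.
So 3 is already optimal.

0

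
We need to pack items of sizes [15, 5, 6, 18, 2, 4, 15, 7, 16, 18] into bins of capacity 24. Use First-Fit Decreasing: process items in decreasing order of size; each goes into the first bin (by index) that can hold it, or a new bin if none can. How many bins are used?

5

Sorted descending: 18, 18, 16, 15, 15, 7, 6, 5, 4, 2.
18 → bin 1 (remaining 6)
18 → bin 2 (remaining 6)
16 → bin 3 (remaining 8)
15 → bin 4 (remaining 9)
15 → bin 5 (remaining 9)
7 → bin 3 (remaining 1)
6 → bin 1 (remaining 0)
5 → bin 2 (remaining 1)
4 → bin 4 (remaining 5)
2 → bin 4 (remaining 3)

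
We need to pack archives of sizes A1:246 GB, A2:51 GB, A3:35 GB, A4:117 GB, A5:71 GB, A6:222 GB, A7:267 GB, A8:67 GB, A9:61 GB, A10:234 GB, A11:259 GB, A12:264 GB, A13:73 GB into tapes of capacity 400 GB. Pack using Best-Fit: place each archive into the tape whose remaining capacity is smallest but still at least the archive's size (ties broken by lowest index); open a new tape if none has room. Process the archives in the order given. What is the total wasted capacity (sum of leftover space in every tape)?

tape 1: place A1 (246 GB), 154 GB left
tape 1: place A2 (51 GB), 103 GB left
tape 1: place A3 (35 GB), 68 GB left
tape 2: place A4 (117 GB), 283 GB left
tape 2: place A5 (71 GB), 212 GB left
tape 3: place A6 (222 GB), 178 GB left
tape 4: place A7 (267 GB), 133 GB left
tape 1: place A8 (67 GB), 1 GB left
tape 4: place A9 (61 GB), 72 GB left
tape 5: place A10 (234 GB), 166 GB left
tape 6: place A11 (259 GB), 141 GB left
tape 7: place A12 (264 GB), 136 GB left
tape 7: place A13 (73 GB), 63 GB left
7 tapes × 400 GB = 2800 GB; used 1967 GB; unused 833 GB.

833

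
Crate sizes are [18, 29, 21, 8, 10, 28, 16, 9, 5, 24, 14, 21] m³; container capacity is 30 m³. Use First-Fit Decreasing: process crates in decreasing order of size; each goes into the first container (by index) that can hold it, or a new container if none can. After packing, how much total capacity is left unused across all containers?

7

Sorted descending: 29, 28, 24, 21, 21, 18, 16, 14, 10, 9, 8, 5.
container 1: place 29 m³, 1 m³ left
container 2: place 28 m³, 2 m³ left
container 3: place 24 m³, 6 m³ left
container 4: place 21 m³, 9 m³ left
container 5: place 21 m³, 9 m³ left
container 6: place 18 m³, 12 m³ left
container 7: place 16 m³, 14 m³ left
container 7: place 14 m³, 0 m³ left
container 6: place 10 m³, 2 m³ left
container 4: place 9 m³, 0 m³ left
container 5: place 8 m³, 1 m³ left
container 3: place 5 m³, 1 m³ left
7 containers × 30 m³ = 210 m³; used 203 m³; unused 7 m³.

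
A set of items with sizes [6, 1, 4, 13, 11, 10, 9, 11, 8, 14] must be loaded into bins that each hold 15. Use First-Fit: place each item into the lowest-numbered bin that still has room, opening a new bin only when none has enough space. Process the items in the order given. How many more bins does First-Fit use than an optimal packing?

First-Fit: [6,1,4] [13] [11] [10] [9] [11] [8] [14] → 8 bins.
7 items exceed 7.5 (half the capacity), and no two of those can share a bin, so at least 7 bins are needed.
An optimal packing achieves that bound: [14,1] [13] [11,4] [11] [10] [9,6] [8] → 7 bins.
Excess: 8 − 7 = 1.

1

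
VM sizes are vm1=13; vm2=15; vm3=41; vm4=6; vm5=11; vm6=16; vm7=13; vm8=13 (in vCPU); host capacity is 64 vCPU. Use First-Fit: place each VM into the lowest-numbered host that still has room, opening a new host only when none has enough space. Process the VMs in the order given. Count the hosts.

3

host 1: place vm1 (13 vCPU), 51 vCPU left
host 1: place vm2 (15 vCPU), 36 vCPU left
host 2: place vm3 (41 vCPU), 23 vCPU left
host 1: place vm4 (6 vCPU), 30 vCPU left
host 1: place vm5 (11 vCPU), 19 vCPU left
host 1: place vm6 (16 vCPU), 3 vCPU left
host 2: place vm7 (13 vCPU), 10 vCPU left
host 3: place vm8 (13 vCPU), 51 vCPU left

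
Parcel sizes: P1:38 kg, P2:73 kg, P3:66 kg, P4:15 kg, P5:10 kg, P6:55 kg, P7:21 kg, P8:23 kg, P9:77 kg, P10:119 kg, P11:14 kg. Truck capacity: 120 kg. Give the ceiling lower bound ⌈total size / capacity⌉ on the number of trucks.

Total size = 38 + 73 + 66 + 15 + 10 + 55 + 21 + 23 + 77 + 119 + 14 = 511 kg.
⌈511 / 120⌉ = 5.

5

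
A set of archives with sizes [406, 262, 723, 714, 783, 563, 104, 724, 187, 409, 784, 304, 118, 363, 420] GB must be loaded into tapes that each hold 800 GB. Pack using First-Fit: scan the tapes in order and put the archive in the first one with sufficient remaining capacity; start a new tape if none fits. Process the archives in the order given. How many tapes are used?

10 tapes

tape 1: place 406 GB, 394 GB left
tape 1: place 262 GB, 132 GB left
tape 2: place 723 GB, 77 GB left
tape 3: place 714 GB, 86 GB left
tape 4: place 783 GB, 17 GB left
tape 5: place 563 GB, 237 GB left
tape 1: place 104 GB, 28 GB left
tape 6: place 724 GB, 76 GB left
tape 5: place 187 GB, 50 GB left
tape 7: place 409 GB, 391 GB left
tape 8: place 784 GB, 16 GB left
tape 7: place 304 GB, 87 GB left
tape 9: place 118 GB, 682 GB left
tape 9: place 363 GB, 319 GB left
tape 10: place 420 GB, 380 GB left
Final tapes: [406,262,104] [723] [714] [783] [563,187] [724] [409,304] [784] [118,363] [420].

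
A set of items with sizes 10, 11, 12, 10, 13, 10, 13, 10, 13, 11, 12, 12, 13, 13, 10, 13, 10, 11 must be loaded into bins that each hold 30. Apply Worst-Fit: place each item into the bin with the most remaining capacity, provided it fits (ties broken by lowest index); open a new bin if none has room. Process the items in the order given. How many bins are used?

9

Put 10 in bin 1; 20 remain.
Put 11 in bin 1; 9 remain.
Put 12 in bin 2; 18 remain.
Put 10 in bin 2; 8 remain.
Put 13 in bin 3; 17 remain.
Put 10 in bin 3; 7 remain.
Put 13 in bin 4; 17 remain.
Put 10 in bin 4; 7 remain.
Put 13 in bin 5; 17 remain.
Put 11 in bin 5; 6 remain.
Put 12 in bin 6; 18 remain.
Put 12 in bin 6; 6 remain.
Put 13 in bin 7; 17 remain.
Put 13 in bin 7; 4 remain.
Put 10 in bin 8; 20 remain.
Put 13 in bin 8; 7 remain.
Put 10 in bin 9; 20 remain.
Put 11 in bin 9; 9 remain.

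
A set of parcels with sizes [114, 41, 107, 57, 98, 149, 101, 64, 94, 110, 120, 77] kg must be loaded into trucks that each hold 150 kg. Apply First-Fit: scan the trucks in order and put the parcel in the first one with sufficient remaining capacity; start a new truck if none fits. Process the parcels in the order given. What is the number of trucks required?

Put 114 kg in truck 1; 36 kg remain.
Put 41 kg in truck 2; 109 kg remain.
Put 107 kg in truck 2; 2 kg remain.
Put 57 kg in truck 3; 93 kg remain.
Put 98 kg in truck 4; 52 kg remain.
Put 149 kg in truck 5; 1 kg remain.
Put 101 kg in truck 6; 49 kg remain.
Put 64 kg in truck 3; 29 kg remain.
Put 94 kg in truck 7; 56 kg remain.
Put 110 kg in truck 8; 40 kg remain.
Put 120 kg in truck 9; 30 kg remain.
Put 77 kg in truck 10; 73 kg remain.
Final trucks: [114] [41,107] [57,64] [98] [149] [101] [94] [110] [120] [77].

10 trucks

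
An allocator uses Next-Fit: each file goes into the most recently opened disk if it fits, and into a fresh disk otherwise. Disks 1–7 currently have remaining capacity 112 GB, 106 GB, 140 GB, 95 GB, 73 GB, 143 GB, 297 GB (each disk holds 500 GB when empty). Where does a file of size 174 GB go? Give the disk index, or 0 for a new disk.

7

Next-Fit only looks at disk 7, which has 297 GB free.
174 GB fits there.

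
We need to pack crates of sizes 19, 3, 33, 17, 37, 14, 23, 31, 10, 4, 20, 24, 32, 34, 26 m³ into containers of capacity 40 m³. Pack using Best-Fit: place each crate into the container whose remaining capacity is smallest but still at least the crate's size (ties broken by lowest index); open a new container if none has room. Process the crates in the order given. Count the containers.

10 containers

container 1: place 19 m³, 21 m³ left
container 1: place 3 m³, 18 m³ left
container 2: place 33 m³, 7 m³ left
container 1: place 17 m³, 1 m³ left
container 3: place 37 m³, 3 m³ left
container 4: place 14 m³, 26 m³ left
container 4: place 23 m³, 3 m³ left
container 5: place 31 m³, 9 m³ left
container 6: place 10 m³, 30 m³ left
container 2: place 4 m³, 3 m³ left
container 6: place 20 m³, 10 m³ left
container 7: place 24 m³, 16 m³ left
container 8: place 32 m³, 8 m³ left
container 9: place 34 m³, 6 m³ left
container 10: place 26 m³, 14 m³ left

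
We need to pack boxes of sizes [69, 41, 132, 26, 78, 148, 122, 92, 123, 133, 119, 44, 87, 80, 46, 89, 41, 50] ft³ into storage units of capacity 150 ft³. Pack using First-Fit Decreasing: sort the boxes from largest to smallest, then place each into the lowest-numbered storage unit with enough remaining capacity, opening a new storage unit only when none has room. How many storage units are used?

12

Sorted descending: 148, 133, 132, 123, 122, 119, 92, 89, 87, 80, 78, 69, 50, 46, 44, 41, 41, 26.
148 ft³ → storage unit 1 (remaining 2 ft³)
133 ft³ → storage unit 2 (remaining 17 ft³)
132 ft³ → storage unit 3 (remaining 18 ft³)
123 ft³ → storage unit 4 (remaining 27 ft³)
122 ft³ → storage unit 5 (remaining 28 ft³)
119 ft³ → storage unit 6 (remaining 31 ft³)
92 ft³ → storage unit 7 (remaining 58 ft³)
89 ft³ → storage unit 8 (remaining 61 ft³)
87 ft³ → storage unit 9 (remaining 63 ft³)
80 ft³ → storage unit 10 (remaining 70 ft³)
78 ft³ → storage unit 11 (remaining 72 ft³)
69 ft³ → storage unit 10 (remaining 1 ft³)
50 ft³ → storage unit 7 (remaining 8 ft³)
46 ft³ → storage unit 8 (remaining 15 ft³)
44 ft³ → storage unit 9 (remaining 19 ft³)
41 ft³ → storage unit 11 (remaining 31 ft³)
41 ft³ → storage unit 12 (remaining 109 ft³)
26 ft³ → storage unit 4 (remaining 1 ft³)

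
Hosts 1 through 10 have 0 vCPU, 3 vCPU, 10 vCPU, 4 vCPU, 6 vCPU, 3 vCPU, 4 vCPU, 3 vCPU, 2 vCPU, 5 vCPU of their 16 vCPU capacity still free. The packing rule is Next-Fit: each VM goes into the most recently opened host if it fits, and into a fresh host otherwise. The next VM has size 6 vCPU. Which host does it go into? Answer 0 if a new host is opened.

Next-Fit only looks at host 10, which has 5 vCPU free.
6 vCPU does not fit, so a new host is opened.

0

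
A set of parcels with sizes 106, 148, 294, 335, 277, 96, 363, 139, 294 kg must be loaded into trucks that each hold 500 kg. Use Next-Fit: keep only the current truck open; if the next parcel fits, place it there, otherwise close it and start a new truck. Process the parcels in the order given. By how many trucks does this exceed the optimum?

1

Next-Fit: [106,148] [294] [335] [277,96] [363] [139,294] → 6 trucks.
Total size 2052 kg; any packing needs at least ⌈2052/500⌉ = 5 trucks.
An optimal packing achieves that bound: [363,106] [335,148] [294,139] [294,96] [277] → 5 trucks.
Excess: 6 − 5 = 1.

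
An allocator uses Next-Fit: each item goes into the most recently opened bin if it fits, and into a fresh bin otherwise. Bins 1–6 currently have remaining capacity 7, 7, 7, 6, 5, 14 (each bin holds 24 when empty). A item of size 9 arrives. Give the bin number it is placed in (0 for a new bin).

6

Next-Fit only looks at bin 6, which has 14 free.
9 fits there.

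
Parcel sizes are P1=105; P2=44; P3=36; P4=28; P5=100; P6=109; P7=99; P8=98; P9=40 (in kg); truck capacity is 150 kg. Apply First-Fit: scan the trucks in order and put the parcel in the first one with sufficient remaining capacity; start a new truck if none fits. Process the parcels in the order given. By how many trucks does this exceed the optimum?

First-Fit: [105,44] [36,28,40] [100] [109] [99] [98] → 6 trucks.
Total size 659 kg; any packing needs at least ⌈659/150⌉ = 5 trucks.
An optimal packing achieves that bound: [109,40] [105,44] [100,36] [99,28] [98] → 5 trucks.
Excess: 6 − 5 = 1.

1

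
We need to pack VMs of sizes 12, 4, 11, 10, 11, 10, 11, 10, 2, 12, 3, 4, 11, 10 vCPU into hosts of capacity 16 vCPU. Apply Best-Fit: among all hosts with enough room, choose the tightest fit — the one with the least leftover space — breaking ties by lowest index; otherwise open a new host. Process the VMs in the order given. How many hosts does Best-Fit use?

12 vCPU → host 1 (remaining 4 vCPU)
4 vCPU → host 1 (remaining 0 vCPU)
11 vCPU → host 2 (remaining 5 vCPU)
10 vCPU → host 3 (remaining 6 vCPU)
11 vCPU → host 4 (remaining 5 vCPU)
10 vCPU → host 5 (remaining 6 vCPU)
11 vCPU → host 6 (remaining 5 vCPU)
10 vCPU → host 7 (remaining 6 vCPU)
2 vCPU → host 2 (remaining 3 vCPU)
12 vCPU → host 8 (remaining 4 vCPU)
3 vCPU → host 2 (remaining 0 vCPU)
4 vCPU → host 8 (remaining 0 vCPU)
11 vCPU → host 9 (remaining 5 vCPU)
10 vCPU → host 10 (remaining 6 vCPU)

10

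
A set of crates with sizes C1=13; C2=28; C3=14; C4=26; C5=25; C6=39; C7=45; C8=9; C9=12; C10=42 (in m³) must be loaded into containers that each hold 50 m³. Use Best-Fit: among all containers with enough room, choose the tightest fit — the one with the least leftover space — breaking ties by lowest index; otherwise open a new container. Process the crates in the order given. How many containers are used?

Put C1 (13 m³) in container 1; 37 m³ remain.
Put C2 (28 m³) in container 1; 9 m³ remain.
Put C3 (14 m³) in container 2; 36 m³ remain.
Put C4 (26 m³) in container 2; 10 m³ remain.
Put C5 (25 m³) in container 3; 25 m³ remain.
Put C6 (39 m³) in container 4; 11 m³ remain.
Put C7 (45 m³) in container 5; 5 m³ remain.
Put C8 (9 m³) in container 1; 0 m³ remain.
Put C9 (12 m³) in container 3; 13 m³ remain.
Put C10 (42 m³) in container 6; 8 m³ remain.
Final containers: [13,28,9] [14,26] [25,12] [39] [45] [42].

6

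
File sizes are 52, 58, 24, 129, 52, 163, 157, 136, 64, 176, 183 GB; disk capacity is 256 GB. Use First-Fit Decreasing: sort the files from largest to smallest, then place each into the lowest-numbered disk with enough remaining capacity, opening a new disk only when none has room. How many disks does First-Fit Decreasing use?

Sorted descending: 183, 176, 163, 157, 136, 129, 64, 58, 52, 52, 24.
disk 1: place 183 GB, 73 GB left
disk 2: place 176 GB, 80 GB left
disk 3: place 163 GB, 93 GB left
disk 4: place 157 GB, 99 GB left
disk 5: place 136 GB, 120 GB left
disk 6: place 129 GB, 127 GB left
disk 1: place 64 GB, 9 GB left
disk 2: place 58 GB, 22 GB left
disk 3: place 52 GB, 41 GB left
disk 4: place 52 GB, 47 GB left
disk 3: place 24 GB, 17 GB left

6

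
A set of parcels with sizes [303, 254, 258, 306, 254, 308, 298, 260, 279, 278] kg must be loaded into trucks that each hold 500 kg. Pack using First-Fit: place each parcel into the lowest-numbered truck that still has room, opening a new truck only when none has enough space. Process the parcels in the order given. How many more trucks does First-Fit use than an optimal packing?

0

First-Fit: [303] [254] [258] [306] [254] [308] [298] [260] [279] [278] → 10 trucks.
10 parcels exceed 250 kg (half the capacity), and no two of those can share a truck, so at least 10 trucks are needed.
So 10 is already optimal.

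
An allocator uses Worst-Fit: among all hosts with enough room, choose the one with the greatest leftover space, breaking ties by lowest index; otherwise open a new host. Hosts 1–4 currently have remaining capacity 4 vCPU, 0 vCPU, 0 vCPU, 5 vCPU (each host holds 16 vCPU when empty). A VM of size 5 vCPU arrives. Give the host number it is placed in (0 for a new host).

Hosts with room: host 4 (5 vCPU).
Most room is host 4 with 5 vCPU free.

4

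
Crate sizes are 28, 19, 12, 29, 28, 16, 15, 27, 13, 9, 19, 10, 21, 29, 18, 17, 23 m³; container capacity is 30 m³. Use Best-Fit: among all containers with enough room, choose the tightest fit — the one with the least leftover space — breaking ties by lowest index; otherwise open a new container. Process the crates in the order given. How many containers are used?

13 containers

Put 28 m³ in container 1; 2 m³ remain.
Put 19 m³ in container 2; 11 m³ remain.
Put 12 m³ in container 3; 18 m³ remain.
Put 29 m³ in container 4; 1 m³ remain.
Put 28 m³ in container 5; 2 m³ remain.
Put 16 m³ in container 3; 2 m³ remain.
Put 15 m³ in container 6; 15 m³ remain.
Put 27 m³ in container 7; 3 m³ remain.
Put 13 m³ in container 6; 2 m³ remain.
Put 9 m³ in container 2; 2 m³ remain.
Put 19 m³ in container 8; 11 m³ remain.
Put 10 m³ in container 8; 1 m³ remain.
Put 21 m³ in container 9; 9 m³ remain.
Put 29 m³ in container 10; 1 m³ remain.
Put 18 m³ in container 11; 12 m³ remain.
Put 17 m³ in container 12; 13 m³ remain.
Put 23 m³ in container 13; 7 m³ remain.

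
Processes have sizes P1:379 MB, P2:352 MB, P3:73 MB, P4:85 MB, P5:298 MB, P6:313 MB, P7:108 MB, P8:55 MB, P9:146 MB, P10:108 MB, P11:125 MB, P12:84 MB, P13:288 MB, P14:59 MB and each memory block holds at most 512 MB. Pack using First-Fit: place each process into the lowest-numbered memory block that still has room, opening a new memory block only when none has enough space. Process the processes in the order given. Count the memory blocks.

memory block 1: place P1 (379 MB), 133 MB left
memory block 2: place P2 (352 MB), 160 MB left
memory block 1: place P3 (73 MB), 60 MB left
memory block 2: place P4 (85 MB), 75 MB left
memory block 3: place P5 (298 MB), 214 MB left
memory block 4: place P6 (313 MB), 199 MB left
memory block 3: place P7 (108 MB), 106 MB left
memory block 1: place P8 (55 MB), 5 MB left
memory block 4: place P9 (146 MB), 53 MB left
memory block 5: place P10 (108 MB), 404 MB left
memory block 5: place P11 (125 MB), 279 MB left
memory block 3: place P12 (84 MB), 22 MB left
memory block 6: place P13 (288 MB), 224 MB left
memory block 2: place P14 (59 MB), 16 MB left

6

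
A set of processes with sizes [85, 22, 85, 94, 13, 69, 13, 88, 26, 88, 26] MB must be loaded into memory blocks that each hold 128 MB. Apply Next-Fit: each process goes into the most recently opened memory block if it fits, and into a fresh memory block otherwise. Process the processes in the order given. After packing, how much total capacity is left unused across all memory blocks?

159

85 MB → memory block 1 (remaining 43 MB)
22 MB → memory block 1 (remaining 21 MB)
85 MB → memory block 2 (remaining 43 MB)
94 MB → memory block 3 (remaining 34 MB)
13 MB → memory block 3 (remaining 21 MB)
69 MB → memory block 4 (remaining 59 MB)
13 MB → memory block 4 (remaining 46 MB)
88 MB → memory block 5 (remaining 40 MB)
26 MB → memory block 5 (remaining 14 MB)
88 MB → memory block 6 (remaining 40 MB)
26 MB → memory block 6 (remaining 14 MB)
6 memory blocks × 128 MB = 768 MB; used 609 MB; unused 159 MB.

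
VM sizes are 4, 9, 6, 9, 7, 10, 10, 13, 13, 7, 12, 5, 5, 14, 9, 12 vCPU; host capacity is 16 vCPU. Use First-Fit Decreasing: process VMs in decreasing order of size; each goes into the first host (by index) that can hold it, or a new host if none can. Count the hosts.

Sorted descending: 14, 13, 13, 12, 12, 10, 10, 9, 9, 9, 7, 7, 6, 5, 5, 4.
host 1: place 14 vCPU, 2 vCPU left
host 2: place 13 vCPU, 3 vCPU left
host 3: place 13 vCPU, 3 vCPU left
host 4: place 12 vCPU, 4 vCPU left
host 5: place 12 vCPU, 4 vCPU left
host 6: place 10 vCPU, 6 vCPU left
host 7: place 10 vCPU, 6 vCPU left
host 8: place 9 vCPU, 7 vCPU left
host 9: place 9 vCPU, 7 vCPU left
host 10: place 9 vCPU, 7 vCPU left
host 8: place 7 vCPU, 0 vCPU left
host 9: place 7 vCPU, 0 vCPU left
host 6: place 6 vCPU, 0 vCPU left
host 7: place 5 vCPU, 1 vCPU left
host 10: place 5 vCPU, 2 vCPU left
host 4: place 4 vCPU, 0 vCPU left

10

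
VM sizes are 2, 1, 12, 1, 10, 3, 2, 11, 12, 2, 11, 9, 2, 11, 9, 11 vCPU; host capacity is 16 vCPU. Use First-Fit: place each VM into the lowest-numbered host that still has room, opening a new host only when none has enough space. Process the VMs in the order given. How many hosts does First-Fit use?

2 vCPU → host 1 (remaining 14 vCPU)
1 vCPU → host 1 (remaining 13 vCPU)
12 vCPU → host 1 (remaining 1 vCPU)
1 vCPU → host 1 (remaining 0 vCPU)
10 vCPU → host 2 (remaining 6 vCPU)
3 vCPU → host 2 (remaining 3 vCPU)
2 vCPU → host 2 (remaining 1 vCPU)
11 vCPU → host 3 (remaining 5 vCPU)
12 vCPU → host 4 (remaining 4 vCPU)
2 vCPU → host 3 (remaining 3 vCPU)
11 vCPU → host 5 (remaining 5 vCPU)
9 vCPU → host 6 (remaining 7 vCPU)
2 vCPU → host 3 (remaining 1 vCPU)
11 vCPU → host 7 (remaining 5 vCPU)
9 vCPU → host 8 (remaining 7 vCPU)
11 vCPU → host 9 (remaining 5 vCPU)
Final hosts: [2,1,12,1] [10,3,2] [11,2,2] [12] [11] [9] [11] [9] [11].

9 hosts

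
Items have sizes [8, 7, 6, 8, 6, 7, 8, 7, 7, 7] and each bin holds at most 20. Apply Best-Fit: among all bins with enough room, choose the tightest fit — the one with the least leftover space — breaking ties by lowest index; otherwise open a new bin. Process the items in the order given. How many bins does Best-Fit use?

Put 8 in bin 1; 12 remain.
Put 7 in bin 1; 5 remain.
Put 6 in bin 2; 14 remain.
Put 8 in bin 2; 6 remain.
Put 6 in bin 2; 0 remain.
Put 7 in bin 3; 13 remain.
Put 8 in bin 3; 5 remain.
Put 7 in bin 4; 13 remain.
Put 7 in bin 4; 6 remain.
Put 7 in bin 5; 13 remain.
Final bins: [8,7] [6,8,6] [7,8] [7,7] [7].

5 bins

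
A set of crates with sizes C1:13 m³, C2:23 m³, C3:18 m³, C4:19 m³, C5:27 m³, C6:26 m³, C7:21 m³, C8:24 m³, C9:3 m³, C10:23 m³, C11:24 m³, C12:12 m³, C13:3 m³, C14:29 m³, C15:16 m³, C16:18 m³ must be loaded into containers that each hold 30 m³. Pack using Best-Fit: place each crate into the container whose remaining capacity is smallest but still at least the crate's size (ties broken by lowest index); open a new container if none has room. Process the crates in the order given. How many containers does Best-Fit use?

container 1: place C1 (13 m³), 17 m³ left
container 2: place C2 (23 m³), 7 m³ left
container 3: place C3 (18 m³), 12 m³ left
container 4: place C4 (19 m³), 11 m³ left
container 5: place C5 (27 m³), 3 m³ left
container 6: place C6 (26 m³), 4 m³ left
container 7: place C7 (21 m³), 9 m³ left
container 8: place C8 (24 m³), 6 m³ left
container 5: place C9 (3 m³), 0 m³ left
container 9: place C10 (23 m³), 7 m³ left
container 10: place C11 (24 m³), 6 m³ left
container 3: place C12 (12 m³), 0 m³ left
container 6: place C13 (3 m³), 1 m³ left
container 11: place C14 (29 m³), 1 m³ left
container 1: place C15 (16 m³), 1 m³ left
container 12: place C16 (18 m³), 12 m³ left
Final containers: [13,16] [23] [18,12] [19] [27,3] [26,3] [21] [24] [23] [24] [29] [18].

12 containers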